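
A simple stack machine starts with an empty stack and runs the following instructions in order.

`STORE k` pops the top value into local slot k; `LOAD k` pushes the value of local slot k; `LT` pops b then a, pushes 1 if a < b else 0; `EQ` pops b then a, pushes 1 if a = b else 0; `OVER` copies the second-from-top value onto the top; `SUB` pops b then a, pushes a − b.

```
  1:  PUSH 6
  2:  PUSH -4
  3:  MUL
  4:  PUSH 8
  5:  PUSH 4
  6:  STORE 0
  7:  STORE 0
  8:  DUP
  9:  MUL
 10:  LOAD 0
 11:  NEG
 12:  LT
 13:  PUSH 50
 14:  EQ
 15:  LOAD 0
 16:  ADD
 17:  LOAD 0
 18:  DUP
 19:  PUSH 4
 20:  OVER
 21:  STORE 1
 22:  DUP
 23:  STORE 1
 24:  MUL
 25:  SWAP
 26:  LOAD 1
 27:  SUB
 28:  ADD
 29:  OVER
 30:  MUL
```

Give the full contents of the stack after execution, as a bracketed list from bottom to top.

[8, 288]

PUSH 6  -> 6
PUSH -4 -> 6 -4
MUL     -> -24
PUSH 8  -> -24 8
PUSH 4  -> -24 8 4
STORE 0 -> -24 8
STORE 0 -> -24
DUP     -> -24 -24
MUL     -> 576
LOAD 0  -> 576 8
NEG     -> 576 -8
LT      -> 0
PUSH 50 -> 0 50
EQ      -> 0
LOAD 0  -> 0 8
ADD     -> 8
LOAD 0  -> 8 8
DUP     -> 8 8 8
PUSH 4  -> 8 8 8 4
OVER    -> 8 8 8 4 8
STORE 1 -> 8 8 8 4
DUP     -> 8 8 8 4 4
STORE 1 -> 8 8 8 4
MUL     -> 8 8 32
SWAP    -> 8 32 8
LOAD 1  -> 8 32 8 4
SUB     -> 8 32 4
ADD     -> 8 36
OVER    -> 8 36 8
MUL     -> 8 288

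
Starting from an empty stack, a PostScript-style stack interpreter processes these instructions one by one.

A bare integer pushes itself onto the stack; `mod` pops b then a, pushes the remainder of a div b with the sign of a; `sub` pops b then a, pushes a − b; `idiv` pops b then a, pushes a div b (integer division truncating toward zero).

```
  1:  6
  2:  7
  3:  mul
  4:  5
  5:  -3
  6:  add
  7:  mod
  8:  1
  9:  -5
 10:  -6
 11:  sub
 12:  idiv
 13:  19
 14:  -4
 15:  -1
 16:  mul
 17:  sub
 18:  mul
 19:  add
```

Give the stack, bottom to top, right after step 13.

[0, 1, 19]

6    -> [6]
7    -> [6, 7]
mul  -> [42]
5    -> [42, 5]
-3   -> [42, 5, -3]
add  -> [42, 2]
mod  -> [0]
1    -> [0, 1]
-5   -> [0, 1, -5]
-6   -> [0, 1, -5, -6]
sub  -> [0, 1, 1]
idiv -> [0, 1]
19   -> [0, 1, 19]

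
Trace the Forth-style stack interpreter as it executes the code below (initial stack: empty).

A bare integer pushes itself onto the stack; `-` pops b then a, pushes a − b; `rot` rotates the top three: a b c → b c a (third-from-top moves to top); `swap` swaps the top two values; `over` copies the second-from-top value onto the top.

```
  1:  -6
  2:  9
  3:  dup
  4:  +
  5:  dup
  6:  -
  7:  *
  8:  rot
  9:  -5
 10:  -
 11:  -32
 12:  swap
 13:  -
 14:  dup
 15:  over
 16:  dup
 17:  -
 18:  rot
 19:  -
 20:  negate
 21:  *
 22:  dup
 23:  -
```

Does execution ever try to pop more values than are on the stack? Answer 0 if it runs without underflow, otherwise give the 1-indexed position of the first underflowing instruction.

-6  -> [-6]
9   -> [-6, 9]
dup -> [-6, 9, 9]
+   -> [-6, 18]
dup -> [-6, 18, 18]
-   -> [-6, 0]
*   -> [0]
rot  — needs 3 operands, stack has 1 → underflow

8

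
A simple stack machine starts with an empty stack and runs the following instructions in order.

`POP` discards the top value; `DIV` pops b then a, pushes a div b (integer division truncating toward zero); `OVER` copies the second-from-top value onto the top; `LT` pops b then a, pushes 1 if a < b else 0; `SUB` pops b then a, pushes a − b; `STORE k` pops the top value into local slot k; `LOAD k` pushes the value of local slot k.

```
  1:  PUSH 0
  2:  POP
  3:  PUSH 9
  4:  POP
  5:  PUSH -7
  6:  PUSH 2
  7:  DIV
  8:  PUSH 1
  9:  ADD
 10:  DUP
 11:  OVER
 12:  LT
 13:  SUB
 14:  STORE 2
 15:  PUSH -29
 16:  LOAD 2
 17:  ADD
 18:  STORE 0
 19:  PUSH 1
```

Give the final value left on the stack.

1

PUSH 0   → [0]
POP      → []
PUSH 9   → [9]
POP      → []
PUSH -7  → [-7]
PUSH 2   → [-7, 2]
DIV      → [-3]
PUSH 1   → [-3, 1]
ADD      → [-2]
DUP      → [-2, -2]
OVER     → [-2, -2, -2]
LT       → [-2, 0]
SUB      → [-2]
STORE 2  → []
PUSH -29 → [-29]
LOAD 2   → [-29, -2]
ADD      → [-31]
STORE 0  → []
PUSH 1   → [1]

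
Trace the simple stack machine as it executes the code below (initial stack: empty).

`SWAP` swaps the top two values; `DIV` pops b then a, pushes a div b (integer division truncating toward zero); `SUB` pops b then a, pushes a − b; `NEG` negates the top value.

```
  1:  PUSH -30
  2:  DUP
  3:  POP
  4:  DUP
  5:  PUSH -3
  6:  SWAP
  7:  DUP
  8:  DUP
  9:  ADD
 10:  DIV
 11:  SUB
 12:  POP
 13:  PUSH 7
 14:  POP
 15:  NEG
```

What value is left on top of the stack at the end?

PUSH -30 → -30
DUP      → -30 -30
POP      → -30
DUP      → -30 -30
PUSH -3  → -30 -30 -3
SWAP     → -30 -3 -30
DUP      → -30 -3 -30 -30
DUP      → -30 -3 -30 -30 -30
ADD      → -30 -3 -30 -60
DIV      → -30 -3 0
SUB      → -30 -3
POP      → -30
PUSH 7   → -30 7
POP      → -30
NEG      → 30

30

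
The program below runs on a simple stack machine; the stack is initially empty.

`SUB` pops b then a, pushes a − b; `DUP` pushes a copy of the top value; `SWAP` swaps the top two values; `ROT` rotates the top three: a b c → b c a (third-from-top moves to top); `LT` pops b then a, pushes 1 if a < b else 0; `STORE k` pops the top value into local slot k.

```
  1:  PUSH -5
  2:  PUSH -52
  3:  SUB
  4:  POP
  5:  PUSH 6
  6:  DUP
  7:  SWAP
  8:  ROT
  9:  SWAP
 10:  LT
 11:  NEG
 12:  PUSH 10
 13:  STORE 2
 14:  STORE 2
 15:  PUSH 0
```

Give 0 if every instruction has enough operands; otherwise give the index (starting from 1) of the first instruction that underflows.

PUSH -5  → [-5]
PUSH -52 → [-5, -52]
SUB      → [47]
POP      → []
PUSH 6   → [6]
DUP      → [6, 6]
SWAP     → [6, 6]
ROT  — needs 3 operands, stack has 2 → underflow

8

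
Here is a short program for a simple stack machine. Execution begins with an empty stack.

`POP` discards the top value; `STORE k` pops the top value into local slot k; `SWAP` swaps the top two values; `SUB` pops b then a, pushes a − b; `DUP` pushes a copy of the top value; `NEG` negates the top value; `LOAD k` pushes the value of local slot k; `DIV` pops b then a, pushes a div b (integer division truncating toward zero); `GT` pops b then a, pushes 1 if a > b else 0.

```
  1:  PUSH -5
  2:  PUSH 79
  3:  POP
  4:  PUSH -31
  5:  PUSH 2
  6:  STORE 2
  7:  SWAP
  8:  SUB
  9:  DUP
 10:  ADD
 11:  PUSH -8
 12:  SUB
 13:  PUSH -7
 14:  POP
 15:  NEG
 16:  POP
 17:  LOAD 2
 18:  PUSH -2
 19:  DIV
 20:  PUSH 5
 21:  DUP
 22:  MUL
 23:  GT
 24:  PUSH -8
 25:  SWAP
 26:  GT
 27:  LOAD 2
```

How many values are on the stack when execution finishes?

2

PUSH -5   [-5]
PUSH 79   [-5, 79]
POP       [-5]
PUSH -31  [-5, -31]
PUSH 2    [-5, -31, 2]
STORE 2   [-5, -31]
SWAP      [-31, -5]
SUB       [-26]
DUP       [-26, -26]
ADD       [-52]
PUSH -8   [-52, -8]
SUB       [-44]
PUSH -7   [-44, -7]
POP       [-44]
NEG       [44]
POP       []
LOAD 2    [2]
PUSH -2   [2, -2]
DIV       [-1]
PUSH 5    [-1, 5]
DUP       [-1, 5, 5]
MUL       [-1, 25]
GT        [0]
PUSH -8   [0, -8]
SWAP      [-8, 0]
GT        [0]
LOAD 2    [0, 2]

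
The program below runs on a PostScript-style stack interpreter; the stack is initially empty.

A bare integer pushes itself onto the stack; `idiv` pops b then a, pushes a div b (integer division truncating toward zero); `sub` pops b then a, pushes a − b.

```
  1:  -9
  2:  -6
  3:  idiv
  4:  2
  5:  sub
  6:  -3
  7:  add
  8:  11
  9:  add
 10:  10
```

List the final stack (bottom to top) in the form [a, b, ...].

[7, 10]

-9   : -9
-6   : -9 -6
idiv : 1
2    : 1 2
sub  : -1
-3   : -1 -3
add  : -4
11   : -4 11
add  : 7
10   : 7 10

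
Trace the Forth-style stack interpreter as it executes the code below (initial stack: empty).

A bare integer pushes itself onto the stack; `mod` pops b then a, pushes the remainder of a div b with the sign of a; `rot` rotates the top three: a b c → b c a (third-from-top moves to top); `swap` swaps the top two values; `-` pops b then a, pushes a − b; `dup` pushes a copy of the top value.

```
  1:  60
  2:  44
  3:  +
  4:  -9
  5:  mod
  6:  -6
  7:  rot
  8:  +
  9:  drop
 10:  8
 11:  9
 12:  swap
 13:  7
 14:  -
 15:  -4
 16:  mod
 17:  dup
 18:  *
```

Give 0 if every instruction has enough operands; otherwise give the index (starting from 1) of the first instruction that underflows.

7

60  -> [60]
44  -> [60, 44]
+   -> [104]
-9  -> [104, -9]
mod -> [5]
-6  -> [5, -6]
rot  — needs 3 operands, stack has 2 → underflow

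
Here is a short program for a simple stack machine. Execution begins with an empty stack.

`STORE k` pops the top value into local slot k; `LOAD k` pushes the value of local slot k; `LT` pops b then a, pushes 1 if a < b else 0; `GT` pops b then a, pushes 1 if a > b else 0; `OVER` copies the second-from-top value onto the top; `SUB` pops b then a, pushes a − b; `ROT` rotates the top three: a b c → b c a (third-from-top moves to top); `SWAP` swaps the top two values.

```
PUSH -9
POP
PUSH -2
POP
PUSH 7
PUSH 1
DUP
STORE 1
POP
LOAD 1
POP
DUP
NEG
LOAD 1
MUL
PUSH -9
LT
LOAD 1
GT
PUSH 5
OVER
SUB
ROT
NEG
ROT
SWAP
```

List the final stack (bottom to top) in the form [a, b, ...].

PUSH -9 : [-9]
POP     : []
PUSH -2 : [-2]
POP     : []
PUSH 7  : [7]
PUSH 1  : [7, 1]
DUP     : [7, 1, 1]
STORE 1 : [7, 1]
POP     : [7]
LOAD 1  : [7, 1]
POP     : [7]
DUP     : [7, 7]
NEG     : [7, -7]
LOAD 1  : [7, -7, 1]
MUL     : [7, -7]
PUSH -9 : [7, -7, -9]
LT      : [7, 0]
LOAD 1  : [7, 0, 1]
GT      : [7, 0]
PUSH 5  : [7, 0, 5]
OVER    : [7, 0, 5, 0]
SUB     : [7, 0, 5]
ROT     : [0, 5, 7]
NEG     : [0, 5, -7]
ROT     : [5, -7, 0]
SWAP    : [5, 0, -7]

[5, 0, -7]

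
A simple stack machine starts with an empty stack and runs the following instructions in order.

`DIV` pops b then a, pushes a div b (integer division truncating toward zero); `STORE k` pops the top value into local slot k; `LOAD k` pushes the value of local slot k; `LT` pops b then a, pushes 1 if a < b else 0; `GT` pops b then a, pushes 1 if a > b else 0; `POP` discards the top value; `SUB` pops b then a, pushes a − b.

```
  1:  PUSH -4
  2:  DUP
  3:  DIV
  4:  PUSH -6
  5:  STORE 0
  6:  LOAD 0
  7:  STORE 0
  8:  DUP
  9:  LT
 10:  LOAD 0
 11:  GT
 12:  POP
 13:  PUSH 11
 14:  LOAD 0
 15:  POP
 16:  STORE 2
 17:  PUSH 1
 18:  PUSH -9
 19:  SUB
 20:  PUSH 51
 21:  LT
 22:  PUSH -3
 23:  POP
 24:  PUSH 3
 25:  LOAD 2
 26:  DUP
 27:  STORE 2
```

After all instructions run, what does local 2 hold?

PUSH -4 -> [-4]
DUP     -> [-4, -4]
DIV     -> [1]
PUSH -6 -> [1, -6]
STORE 0 -> [1]
LOAD 0  -> [1, -6]
STORE 0 -> [1]
DUP     -> [1, 1]
LT      -> [0]
LOAD 0  -> [0, -6]
GT      -> [1]
POP     -> []
PUSH 11 -> [11]
LOAD 0  -> [11, -6]
POP     -> [11]
STORE 2 -> []
PUSH 1  -> [1]
PUSH -9 -> [1, -9]
SUB     -> [10]
PUSH 51 -> [10, 51]
LT      -> [1]
PUSH -3 -> [1, -3]
POP     -> [1]
PUSH 3  -> [1, 3]
LOAD 2  -> [1, 3, 11]
DUP     -> [1, 3, 11, 11]
STORE 2 -> [1, 3, 11]

11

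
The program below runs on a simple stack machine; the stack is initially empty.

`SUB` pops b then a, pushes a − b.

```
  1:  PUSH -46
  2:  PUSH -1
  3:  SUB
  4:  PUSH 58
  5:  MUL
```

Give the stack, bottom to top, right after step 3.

PUSH -46  [-46]
PUSH -1   [-46, -1]
SUB       [-45]

[-45]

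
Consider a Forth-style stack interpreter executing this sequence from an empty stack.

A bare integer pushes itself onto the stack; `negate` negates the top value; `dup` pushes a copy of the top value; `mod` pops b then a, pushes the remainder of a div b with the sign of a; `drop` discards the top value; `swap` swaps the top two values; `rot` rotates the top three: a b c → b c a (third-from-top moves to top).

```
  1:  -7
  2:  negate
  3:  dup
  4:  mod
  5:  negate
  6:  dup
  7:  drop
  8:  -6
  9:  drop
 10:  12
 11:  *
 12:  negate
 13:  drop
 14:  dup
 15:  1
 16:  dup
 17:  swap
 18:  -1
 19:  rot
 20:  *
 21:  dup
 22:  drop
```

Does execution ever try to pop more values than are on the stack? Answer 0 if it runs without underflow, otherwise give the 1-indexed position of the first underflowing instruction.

-7     : -7
negate : 7
dup    : 7 7
mod    : 0
negate : 0
dup    : 0 0
drop   : 0
-6     : 0 -6
drop   : 0
12     : 0 12
*      : 0
negate : 0
drop   : (empty)
dup  — needs 1 operand, stack has 0 → underflow

14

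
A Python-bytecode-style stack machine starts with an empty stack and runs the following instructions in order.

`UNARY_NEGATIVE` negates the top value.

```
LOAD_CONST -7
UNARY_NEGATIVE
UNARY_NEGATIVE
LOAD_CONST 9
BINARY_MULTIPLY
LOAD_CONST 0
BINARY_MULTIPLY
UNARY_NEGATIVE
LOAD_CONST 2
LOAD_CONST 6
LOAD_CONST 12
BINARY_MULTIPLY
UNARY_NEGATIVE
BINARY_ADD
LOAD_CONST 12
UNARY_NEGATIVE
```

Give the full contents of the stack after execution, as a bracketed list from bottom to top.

LOAD_CONST -7   → -7
UNARY_NEGATIVE  → 7
UNARY_NEGATIVE  → -7
LOAD_CONST 9    → -7 9
BINARY_MULTIPLY → -63
LOAD_CONST 0    → -63 0
BINARY_MULTIPLY → 0
UNARY_NEGATIVE  → 0
LOAD_CONST 2    → 0 2
LOAD_CONST 6    → 0 2 6
LOAD_CONST 12   → 0 2 6 12
BINARY_MULTIPLY → 0 2 72
UNARY_NEGATIVE  → 0 2 -72
BINARY_ADD      → 0 -70
LOAD_CONST 12   → 0 -70 12
UNARY_NEGATIVE  → 0 -70 -12

[0, -70, -12]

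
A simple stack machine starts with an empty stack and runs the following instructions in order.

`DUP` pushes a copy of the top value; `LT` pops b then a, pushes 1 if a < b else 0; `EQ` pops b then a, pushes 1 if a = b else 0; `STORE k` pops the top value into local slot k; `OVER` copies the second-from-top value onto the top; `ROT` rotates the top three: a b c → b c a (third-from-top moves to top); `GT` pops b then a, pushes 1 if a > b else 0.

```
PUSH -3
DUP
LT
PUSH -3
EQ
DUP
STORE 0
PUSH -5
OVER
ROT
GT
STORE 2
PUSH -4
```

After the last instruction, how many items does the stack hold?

2

PUSH -3 → -3
DUP     → -3 -3
LT      → 0
PUSH -3 → 0 -3
EQ      → 0
DUP     → 0 0
STORE 0 → 0
PUSH -5 → 0 -5
OVER    → 0 -5 0
ROT     → -5 0 0
GT      → -5 0
STORE 2 → -5
PUSH -4 → -5 -4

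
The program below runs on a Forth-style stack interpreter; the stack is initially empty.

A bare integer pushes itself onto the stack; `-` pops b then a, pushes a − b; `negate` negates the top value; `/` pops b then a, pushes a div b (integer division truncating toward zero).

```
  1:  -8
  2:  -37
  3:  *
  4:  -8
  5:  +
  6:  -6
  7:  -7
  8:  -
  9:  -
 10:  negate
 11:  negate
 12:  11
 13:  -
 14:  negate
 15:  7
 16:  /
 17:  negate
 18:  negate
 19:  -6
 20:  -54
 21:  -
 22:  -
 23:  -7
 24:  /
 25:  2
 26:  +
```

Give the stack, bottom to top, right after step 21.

[-39, 48]

-8      -8
-37     -8 -37
*       296
-8      296 -8
+       288
-6      288 -6
-7      288 -6 -7
-       288 1
-       287
negate  -287
negate  287
11      287 11
-       276
negate  -276
7       -276 7
/       -39
negate  39
negate  -39
-6      -39 -6
-54     -39 -6 -54
-       -39 48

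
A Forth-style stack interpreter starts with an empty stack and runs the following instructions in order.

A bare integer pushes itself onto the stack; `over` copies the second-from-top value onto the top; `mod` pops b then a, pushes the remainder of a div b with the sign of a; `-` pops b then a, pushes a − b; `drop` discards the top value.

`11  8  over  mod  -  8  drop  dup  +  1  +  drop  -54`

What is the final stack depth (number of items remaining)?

11   → 11
8    → 11 8
over → 11 8 11
mod  → 11 8
-    → 3
8    → 3 8
drop → 3
dup  → 3 3
+    → 6
1    → 6 1
+    → 7
drop → (empty)
-54  → -54

1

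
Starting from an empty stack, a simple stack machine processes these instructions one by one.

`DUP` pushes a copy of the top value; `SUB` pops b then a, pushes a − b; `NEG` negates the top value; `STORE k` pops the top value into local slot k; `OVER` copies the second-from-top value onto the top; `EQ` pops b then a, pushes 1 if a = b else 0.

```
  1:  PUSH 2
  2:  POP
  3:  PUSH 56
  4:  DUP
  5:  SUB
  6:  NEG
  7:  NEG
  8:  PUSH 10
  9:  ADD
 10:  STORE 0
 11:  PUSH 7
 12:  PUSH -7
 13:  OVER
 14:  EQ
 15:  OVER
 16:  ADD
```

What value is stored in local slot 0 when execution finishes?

PUSH 2   [2]
POP      []
PUSH 56  [56]
DUP      [56, 56]
SUB      [0]
NEG      [0]
NEG      [0]
PUSH 10  [0, 10]
ADD      [10]
STORE 0  []
PUSH 7   [7]
PUSH -7  [7, -7]
OVER     [7, -7, 7]
EQ       [7, 0]
OVER     [7, 0, 7]
ADD      [7, 7]

10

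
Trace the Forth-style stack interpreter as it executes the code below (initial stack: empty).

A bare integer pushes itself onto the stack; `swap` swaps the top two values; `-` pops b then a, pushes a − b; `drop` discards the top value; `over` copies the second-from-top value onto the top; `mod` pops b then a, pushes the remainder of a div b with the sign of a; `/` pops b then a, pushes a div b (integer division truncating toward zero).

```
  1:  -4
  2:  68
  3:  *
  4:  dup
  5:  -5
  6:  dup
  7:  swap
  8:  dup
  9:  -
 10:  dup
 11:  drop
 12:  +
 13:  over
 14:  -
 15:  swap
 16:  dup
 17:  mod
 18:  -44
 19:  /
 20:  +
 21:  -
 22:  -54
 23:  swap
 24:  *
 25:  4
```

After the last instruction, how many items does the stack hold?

2

-4    [-4]
68    [-4, 68]
*     [-272]
dup   [-272, -272]
-5    [-272, -272, -5]
dup   [-272, -272, -5, -5]
swap  [-272, -272, -5, -5]
dup   [-272, -272, -5, -5, -5]
-     [-272, -272, -5, 0]
dup   [-272, -272, -5, 0, 0]
drop  [-272, -272, -5, 0]
+     [-272, -272, -5]
over  [-272, -272, -5, -272]
-     [-272, -272, 267]
swap  [-272, 267, -272]
dup   [-272, 267, -272, -272]
mod   [-272, 267, 0]
-44   [-272, 267, 0, -44]
/     [-272, 267, 0]
+     [-272, 267]
-     [-539]
-54   [-539, -54]
swap  [-54, -539]
*     [29106]
4     [29106, 4]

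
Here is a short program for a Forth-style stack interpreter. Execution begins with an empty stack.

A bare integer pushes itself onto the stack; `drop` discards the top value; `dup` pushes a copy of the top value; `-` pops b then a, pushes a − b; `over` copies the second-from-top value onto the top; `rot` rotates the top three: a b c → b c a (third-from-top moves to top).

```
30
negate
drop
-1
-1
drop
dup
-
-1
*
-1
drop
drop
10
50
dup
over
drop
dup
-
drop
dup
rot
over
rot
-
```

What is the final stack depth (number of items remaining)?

30     -> [30]
negate -> [-30]
drop   -> []
-1     -> [-1]
-1     -> [-1, -1]
drop   -> [-1]
dup    -> [-1, -1]
-      -> [0]
-1     -> [0, -1]
*      -> [0]
-1     -> [0, -1]
drop   -> [0]
drop   -> []
10     -> [10]
50     -> [10, 50]
dup    -> [10, 50, 50]
over   -> [10, 50, 50, 50]
drop   -> [10, 50, 50]
dup    -> [10, 50, 50, 50]
-      -> [10, 50, 0]
drop   -> [10, 50]
dup    -> [10, 50, 50]
rot    -> [50, 50, 10]
over   -> [50, 50, 10, 50]
rot    -> [50, 10, 50, 50]
-      -> [50, 10, 0]

3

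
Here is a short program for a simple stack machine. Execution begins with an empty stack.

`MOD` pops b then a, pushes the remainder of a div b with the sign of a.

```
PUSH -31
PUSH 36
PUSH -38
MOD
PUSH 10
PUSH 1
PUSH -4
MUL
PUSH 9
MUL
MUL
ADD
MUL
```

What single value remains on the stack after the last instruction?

PUSH -31 : -31
PUSH 36  : -31 36
PUSH -38 : -31 36 -38
MOD      : -31 36
PUSH 10  : -31 36 10
PUSH 1   : -31 36 10 1
PUSH -4  : -31 36 10 1 -4
MUL      : -31 36 10 -4
PUSH 9   : -31 36 10 -4 9
MUL      : -31 36 10 -36
MUL      : -31 36 -360
ADD      : -31 -324
MUL      : 10044

10044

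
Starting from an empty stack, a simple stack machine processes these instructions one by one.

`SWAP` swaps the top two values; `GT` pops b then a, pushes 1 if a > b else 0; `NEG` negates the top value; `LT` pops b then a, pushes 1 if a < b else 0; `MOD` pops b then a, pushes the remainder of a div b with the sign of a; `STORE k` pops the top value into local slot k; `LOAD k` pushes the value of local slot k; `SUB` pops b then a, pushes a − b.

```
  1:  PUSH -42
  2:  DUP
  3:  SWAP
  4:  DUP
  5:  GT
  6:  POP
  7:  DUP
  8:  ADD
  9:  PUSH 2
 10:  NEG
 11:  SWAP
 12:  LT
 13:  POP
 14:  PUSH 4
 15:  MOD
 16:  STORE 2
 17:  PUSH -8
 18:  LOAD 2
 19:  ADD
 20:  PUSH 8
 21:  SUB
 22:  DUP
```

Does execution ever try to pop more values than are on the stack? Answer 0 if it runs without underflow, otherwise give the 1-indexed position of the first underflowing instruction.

PUSH -42 -> -42
DUP      -> -42 -42
SWAP     -> -42 -42
DUP      -> -42 -42 -42
GT       -> -42 0
POP      -> -42
DUP      -> -42 -42
ADD      -> -84
PUSH 2   -> -84 2
NEG      -> -84 -2
SWAP     -> -2 -84
LT       -> 0
POP      -> (empty)
PUSH 4   -> 4
MOD  — needs 2 operands, stack has 1 → underflow

15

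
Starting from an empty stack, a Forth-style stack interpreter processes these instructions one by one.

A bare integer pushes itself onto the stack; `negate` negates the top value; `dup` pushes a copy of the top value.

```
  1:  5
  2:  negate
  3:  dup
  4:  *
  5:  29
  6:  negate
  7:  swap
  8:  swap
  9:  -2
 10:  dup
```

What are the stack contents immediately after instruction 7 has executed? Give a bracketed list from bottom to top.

[-29, 25]

5       5
negate  -5
dup     -5 -5
*       25
29      25 29
negate  25 -29
swap    -29 25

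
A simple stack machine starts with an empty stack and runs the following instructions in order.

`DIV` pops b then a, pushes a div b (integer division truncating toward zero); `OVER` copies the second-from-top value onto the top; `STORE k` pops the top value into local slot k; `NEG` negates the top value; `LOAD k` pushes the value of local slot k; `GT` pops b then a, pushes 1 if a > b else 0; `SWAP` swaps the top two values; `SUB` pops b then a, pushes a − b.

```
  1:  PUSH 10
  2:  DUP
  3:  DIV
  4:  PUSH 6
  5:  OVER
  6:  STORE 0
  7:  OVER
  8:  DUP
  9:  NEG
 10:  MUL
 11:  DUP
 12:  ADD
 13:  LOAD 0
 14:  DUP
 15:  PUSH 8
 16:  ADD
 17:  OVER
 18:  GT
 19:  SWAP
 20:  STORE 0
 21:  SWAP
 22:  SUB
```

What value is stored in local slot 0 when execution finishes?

PUSH 10  10
DUP      10 10
DIV      1
PUSH 6   1 6
OVER     1 6 1
STORE 0  1 6
OVER     1 6 1
DUP      1 6 1 1
NEG      1 6 1 -1
MUL      1 6 -1
DUP      1 6 -1 -1
ADD      1 6 -2
LOAD 0   1 6 -2 1
DUP      1 6 -2 1 1
PUSH 8   1 6 -2 1 1 8
ADD      1 6 -2 1 9
OVER     1 6 -2 1 9 1
GT       1 6 -2 1 1
SWAP     1 6 -2 1 1
STORE 0  1 6 -2 1
SWAP     1 6 1 -2
SUB      1 6 3

1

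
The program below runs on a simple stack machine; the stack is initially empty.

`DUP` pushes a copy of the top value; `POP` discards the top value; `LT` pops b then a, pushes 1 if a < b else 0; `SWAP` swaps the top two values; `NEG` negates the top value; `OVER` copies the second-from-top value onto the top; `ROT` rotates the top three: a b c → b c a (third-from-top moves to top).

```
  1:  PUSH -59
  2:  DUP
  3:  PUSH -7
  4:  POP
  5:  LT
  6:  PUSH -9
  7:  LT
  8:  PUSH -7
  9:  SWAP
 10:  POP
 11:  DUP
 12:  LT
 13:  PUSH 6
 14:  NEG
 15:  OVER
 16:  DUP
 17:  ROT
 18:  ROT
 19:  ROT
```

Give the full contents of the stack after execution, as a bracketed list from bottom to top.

[0, -6, 0, 0]

PUSH -59  [-59]
DUP       [-59, -59]
PUSH -7   [-59, -59, -7]
POP       [-59, -59]
LT        [0]
PUSH -9   [0, -9]
LT        [0]
PUSH -7   [0, -7]
SWAP      [-7, 0]
POP       [-7]
DUP       [-7, -7]
LT        [0]
PUSH 6    [0, 6]
NEG       [0, -6]
OVER      [0, -6, 0]
DUP       [0, -6, 0, 0]
ROT       [0, 0, 0, -6]
ROT       [0, 0, -6, 0]
ROT       [0, -6, 0, 0]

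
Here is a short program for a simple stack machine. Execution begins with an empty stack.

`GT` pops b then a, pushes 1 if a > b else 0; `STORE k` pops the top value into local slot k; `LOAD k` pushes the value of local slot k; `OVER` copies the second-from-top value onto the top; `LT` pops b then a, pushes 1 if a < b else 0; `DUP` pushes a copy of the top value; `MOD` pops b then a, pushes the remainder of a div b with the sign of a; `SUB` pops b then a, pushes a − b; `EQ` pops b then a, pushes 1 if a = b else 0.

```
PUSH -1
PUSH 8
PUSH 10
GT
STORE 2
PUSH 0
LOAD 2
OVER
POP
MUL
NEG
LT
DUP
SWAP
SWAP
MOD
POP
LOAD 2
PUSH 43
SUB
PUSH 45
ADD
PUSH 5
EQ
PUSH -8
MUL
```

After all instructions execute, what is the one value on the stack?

PUSH -1 -> -1
PUSH 8  -> -1 8
PUSH 10 -> -1 8 10
GT      -> -1 0
STORE 2 -> -1
PUSH 0  -> -1 0
LOAD 2  -> -1 0 0
OVER    -> -1 0 0 0
POP     -> -1 0 0
MUL     -> -1 0
NEG     -> -1 0
LT      -> 1
DUP     -> 1 1
SWAP    -> 1 1
SWAP    -> 1 1
MOD     -> 0
POP     -> (empty)
LOAD 2  -> 0
PUSH 43 -> 0 43
SUB     -> -43
PUSH 45 -> -43 45
ADD     -> 2
PUSH 5  -> 2 5
EQ      -> 0
PUSH -8 -> 0 -8
MUL     -> 0

0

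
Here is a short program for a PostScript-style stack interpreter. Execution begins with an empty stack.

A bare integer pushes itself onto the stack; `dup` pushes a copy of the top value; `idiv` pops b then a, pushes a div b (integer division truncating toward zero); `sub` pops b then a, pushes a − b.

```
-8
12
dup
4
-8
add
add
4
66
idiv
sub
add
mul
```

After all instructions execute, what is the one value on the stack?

-160

-8   -> [-8]
12   -> [-8, 12]
dup  -> [-8, 12, 12]
4    -> [-8, 12, 12, 4]
-8   -> [-8, 12, 12, 4, -8]
add  -> [-8, 12, 12, -4]
add  -> [-8, 12, 8]
4    -> [-8, 12, 8, 4]
66   -> [-8, 12, 8, 4, 66]
idiv -> [-8, 12, 8, 0]
sub  -> [-8, 12, 8]
add  -> [-8, 20]
mul  -> [-160]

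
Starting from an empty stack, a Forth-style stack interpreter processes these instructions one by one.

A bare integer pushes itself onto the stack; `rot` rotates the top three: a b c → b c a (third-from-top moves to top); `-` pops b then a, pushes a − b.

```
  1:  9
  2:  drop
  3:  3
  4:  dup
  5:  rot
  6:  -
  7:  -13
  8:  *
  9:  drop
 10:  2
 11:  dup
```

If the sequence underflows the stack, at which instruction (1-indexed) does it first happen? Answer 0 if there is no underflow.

5

9    : [9]
drop : []
3    : [3]
dup  : [3, 3]
rot  — needs 3 operands, stack has 2 → underflow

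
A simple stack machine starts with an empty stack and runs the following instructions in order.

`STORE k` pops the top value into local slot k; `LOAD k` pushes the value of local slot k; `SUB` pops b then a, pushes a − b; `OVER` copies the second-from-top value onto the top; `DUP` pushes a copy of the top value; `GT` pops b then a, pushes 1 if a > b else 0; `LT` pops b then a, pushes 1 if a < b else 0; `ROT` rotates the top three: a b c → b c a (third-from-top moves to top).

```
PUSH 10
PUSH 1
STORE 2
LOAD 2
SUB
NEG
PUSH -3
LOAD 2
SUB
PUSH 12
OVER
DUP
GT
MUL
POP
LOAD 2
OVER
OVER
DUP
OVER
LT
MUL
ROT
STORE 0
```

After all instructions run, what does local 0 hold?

PUSH 10 -> 10
PUSH 1  -> 10 1
STORE 2 -> 10
LOAD 2  -> 10 1
SUB     -> 9
NEG     -> -9
PUSH -3 -> -9 -3
LOAD 2  -> -9 -3 1
SUB     -> -9 -4
PUSH 12 -> -9 -4 12
OVER    -> -9 -4 12 -4
DUP     -> -9 -4 12 -4 -4
GT      -> -9 -4 12 0
MUL     -> -9 -4 0
POP     -> -9 -4
LOAD 2  -> -9 -4 1
OVER    -> -9 -4 1 -4
OVER    -> -9 -4 1 -4 1
DUP     -> -9 -4 1 -4 1 1
OVER    -> -9 -4 1 -4 1 1 1
LT      -> -9 -4 1 -4 1 0
MUL     -> -9 -4 1 -4 0
ROT     -> -9 -4 -4 0 1
STORE 0 -> -9 -4 -4 0

1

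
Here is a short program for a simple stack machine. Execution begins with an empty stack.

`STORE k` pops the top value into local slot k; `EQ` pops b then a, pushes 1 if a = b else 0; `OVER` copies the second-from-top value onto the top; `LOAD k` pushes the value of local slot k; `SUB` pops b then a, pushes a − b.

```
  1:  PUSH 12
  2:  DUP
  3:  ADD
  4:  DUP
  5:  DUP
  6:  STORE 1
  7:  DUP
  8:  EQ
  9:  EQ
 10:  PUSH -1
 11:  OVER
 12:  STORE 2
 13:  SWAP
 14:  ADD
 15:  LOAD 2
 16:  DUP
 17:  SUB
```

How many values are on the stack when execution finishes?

2

PUSH 12 -> 12
DUP     -> 12 12
ADD     -> 24
DUP     -> 24 24
DUP     -> 24 24 24
STORE 1 -> 24 24
DUP     -> 24 24 24
EQ      -> 24 1
EQ      -> 0
PUSH -1 -> 0 -1
OVER    -> 0 -1 0
STORE 2 -> 0 -1
SWAP    -> -1 0
ADD     -> -1
LOAD 2  -> -1 0
DUP     -> -1 0 0
SUB     -> -1 0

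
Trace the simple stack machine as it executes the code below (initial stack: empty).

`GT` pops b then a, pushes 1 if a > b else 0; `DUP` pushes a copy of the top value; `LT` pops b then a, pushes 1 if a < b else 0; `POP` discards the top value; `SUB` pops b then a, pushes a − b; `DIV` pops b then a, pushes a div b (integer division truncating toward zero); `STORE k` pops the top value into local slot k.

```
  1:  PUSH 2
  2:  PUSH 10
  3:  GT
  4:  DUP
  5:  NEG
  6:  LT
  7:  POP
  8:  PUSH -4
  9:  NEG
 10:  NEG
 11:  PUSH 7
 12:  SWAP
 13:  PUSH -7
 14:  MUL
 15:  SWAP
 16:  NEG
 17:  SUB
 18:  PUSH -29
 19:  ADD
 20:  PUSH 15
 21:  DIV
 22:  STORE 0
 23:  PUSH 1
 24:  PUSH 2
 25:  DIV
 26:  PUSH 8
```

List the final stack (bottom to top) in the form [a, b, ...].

[0, 8]

PUSH 2   : [2]
PUSH 10  : [2, 10]
GT       : [0]
DUP      : [0, 0]
NEG      : [0, 0]
LT       : [0]
POP      : []
PUSH -4  : [-4]
NEG      : [4]
NEG      : [-4]
PUSH 7   : [-4, 7]
SWAP     : [7, -4]
PUSH -7  : [7, -4, -7]
MUL      : [7, 28]
SWAP     : [28, 7]
NEG      : [28, -7]
SUB      : [35]
PUSH -29 : [35, -29]
ADD      : [6]
PUSH 15  : [6, 15]
DIV      : [0]
STORE 0  : []
PUSH 1   : [1]
PUSH 2   : [1, 2]
DIV      : [0]
PUSH 8   : [0, 8]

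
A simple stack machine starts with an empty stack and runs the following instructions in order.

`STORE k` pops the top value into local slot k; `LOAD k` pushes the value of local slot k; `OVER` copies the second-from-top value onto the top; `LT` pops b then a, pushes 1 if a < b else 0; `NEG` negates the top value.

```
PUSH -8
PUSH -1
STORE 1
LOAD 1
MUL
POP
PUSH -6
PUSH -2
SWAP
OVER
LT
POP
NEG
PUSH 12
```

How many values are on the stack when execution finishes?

PUSH -8 -> -8
PUSH -1 -> -8 -1
STORE 1 -> -8
LOAD 1  -> -8 -1
MUL     -> 8
POP     -> (empty)
PUSH -6 -> -6
PUSH -2 -> -6 -2
SWAP    -> -2 -6
OVER    -> -2 -6 -2
LT      -> -2 1
POP     -> -2
NEG     -> 2
PUSH 12 -> 2 12

2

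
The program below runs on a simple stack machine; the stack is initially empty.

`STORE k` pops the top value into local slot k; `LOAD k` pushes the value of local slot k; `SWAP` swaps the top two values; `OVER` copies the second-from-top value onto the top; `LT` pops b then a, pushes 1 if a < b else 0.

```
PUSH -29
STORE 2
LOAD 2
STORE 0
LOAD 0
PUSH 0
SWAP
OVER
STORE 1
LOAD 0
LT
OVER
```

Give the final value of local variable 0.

PUSH -29 -> [-29]
STORE 2  -> []
LOAD 2   -> [-29]
STORE 0  -> []
LOAD 0   -> [-29]
PUSH 0   -> [-29, 0]
SWAP     -> [0, -29]
OVER     -> [0, -29, 0]
STORE 1  -> [0, -29]
LOAD 0   -> [0, -29, -29]
LT       -> [0, 0]
OVER     -> [0, 0, 0]

-29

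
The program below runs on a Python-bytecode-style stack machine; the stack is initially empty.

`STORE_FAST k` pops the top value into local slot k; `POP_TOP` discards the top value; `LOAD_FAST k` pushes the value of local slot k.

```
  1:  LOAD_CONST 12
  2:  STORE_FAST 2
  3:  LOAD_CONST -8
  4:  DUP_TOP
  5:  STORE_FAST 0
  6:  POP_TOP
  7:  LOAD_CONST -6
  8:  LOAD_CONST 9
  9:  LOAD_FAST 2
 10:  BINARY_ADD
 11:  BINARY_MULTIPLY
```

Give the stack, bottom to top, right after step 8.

LOAD_CONST 12 → [12]
STORE_FAST 2  → []
LOAD_CONST -8 → [-8]
DUP_TOP       → [-8, -8]
STORE_FAST 0  → [-8]
POP_TOP       → []
LOAD_CONST -6 → [-6]
LOAD_CONST 9  → [-6, 9]

[-6, 9]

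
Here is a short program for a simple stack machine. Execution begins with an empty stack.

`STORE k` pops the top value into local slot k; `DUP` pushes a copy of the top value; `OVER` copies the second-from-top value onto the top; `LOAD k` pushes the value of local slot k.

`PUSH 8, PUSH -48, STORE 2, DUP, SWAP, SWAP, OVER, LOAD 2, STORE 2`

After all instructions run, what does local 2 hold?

PUSH 8    8
PUSH -48  8 -48
STORE 2   8
DUP       8 8
SWAP      8 8
SWAP      8 8
OVER      8 8 8
LOAD 2    8 8 8 -48
STORE 2   8 8 8

-48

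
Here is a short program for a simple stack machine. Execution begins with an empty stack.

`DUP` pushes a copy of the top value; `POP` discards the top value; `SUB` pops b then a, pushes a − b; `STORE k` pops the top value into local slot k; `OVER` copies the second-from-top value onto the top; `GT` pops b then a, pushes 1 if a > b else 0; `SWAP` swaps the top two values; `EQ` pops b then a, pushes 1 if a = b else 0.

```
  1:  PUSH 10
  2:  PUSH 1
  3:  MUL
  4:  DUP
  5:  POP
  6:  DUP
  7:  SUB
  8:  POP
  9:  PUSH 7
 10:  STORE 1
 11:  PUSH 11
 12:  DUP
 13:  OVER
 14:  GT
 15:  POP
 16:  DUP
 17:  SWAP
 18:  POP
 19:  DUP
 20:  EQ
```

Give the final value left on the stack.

1

PUSH 10 -> [10]
PUSH 1  -> [10, 1]
MUL     -> [10]
DUP     -> [10, 10]
POP     -> [10]
DUP     -> [10, 10]
SUB     -> [0]
POP     -> []
PUSH 7  -> [7]
STORE 1 -> []
PUSH 11 -> [11]
DUP     -> [11, 11]
OVER    -> [11, 11, 11]
GT      -> [11, 0]
POP     -> [11]
DUP     -> [11, 11]
SWAP    -> [11, 11]
POP     -> [11]
DUP     -> [11, 11]
EQ      -> [1]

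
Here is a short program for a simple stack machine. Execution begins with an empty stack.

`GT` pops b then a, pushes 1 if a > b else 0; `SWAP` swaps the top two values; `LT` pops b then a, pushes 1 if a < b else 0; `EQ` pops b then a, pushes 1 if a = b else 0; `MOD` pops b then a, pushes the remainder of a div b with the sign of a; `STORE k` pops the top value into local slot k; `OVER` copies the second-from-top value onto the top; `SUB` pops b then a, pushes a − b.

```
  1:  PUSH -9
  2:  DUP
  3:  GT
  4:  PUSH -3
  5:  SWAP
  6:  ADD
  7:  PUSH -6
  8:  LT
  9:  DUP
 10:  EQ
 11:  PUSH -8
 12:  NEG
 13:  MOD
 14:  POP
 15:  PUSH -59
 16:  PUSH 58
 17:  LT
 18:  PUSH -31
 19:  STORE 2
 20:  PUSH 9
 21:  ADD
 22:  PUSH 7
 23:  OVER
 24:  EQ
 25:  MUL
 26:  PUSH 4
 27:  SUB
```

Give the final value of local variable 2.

-31

PUSH -9  : [-9]
DUP      : [-9, -9]
GT       : [0]
PUSH -3  : [0, -3]
SWAP     : [-3, 0]
ADD      : [-3]
PUSH -6  : [-3, -6]
LT       : [0]
DUP      : [0, 0]
EQ       : [1]
PUSH -8  : [1, -8]
NEG      : [1, 8]
MOD      : [1]
POP      : []
PUSH -59 : [-59]
PUSH 58  : [-59, 58]
LT       : [1]
PUSH -31 : [1, -31]
STORE 2  : [1]
PUSH 9   : [1, 9]
ADD      : [10]
PUSH 7   : [10, 7]
OVER     : [10, 7, 10]
EQ       : [10, 0]
MUL      : [0]
PUSH 4   : [0, 4]
SUB      : [-4]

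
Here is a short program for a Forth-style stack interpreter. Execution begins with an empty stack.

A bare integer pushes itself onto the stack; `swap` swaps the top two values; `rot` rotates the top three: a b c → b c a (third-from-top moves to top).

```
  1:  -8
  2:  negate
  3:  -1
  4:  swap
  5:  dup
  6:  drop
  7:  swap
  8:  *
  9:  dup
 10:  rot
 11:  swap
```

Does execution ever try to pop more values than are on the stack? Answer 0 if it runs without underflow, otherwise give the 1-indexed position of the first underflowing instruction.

10

-8     -> -8
negate -> 8
-1     -> 8 -1
swap   -> -1 8
dup    -> -1 8 8
drop   -> -1 8
swap   -> 8 -1
*      -> -8
dup    -> -8 -8
rot  — needs 3 operands, stack has 2 → underflow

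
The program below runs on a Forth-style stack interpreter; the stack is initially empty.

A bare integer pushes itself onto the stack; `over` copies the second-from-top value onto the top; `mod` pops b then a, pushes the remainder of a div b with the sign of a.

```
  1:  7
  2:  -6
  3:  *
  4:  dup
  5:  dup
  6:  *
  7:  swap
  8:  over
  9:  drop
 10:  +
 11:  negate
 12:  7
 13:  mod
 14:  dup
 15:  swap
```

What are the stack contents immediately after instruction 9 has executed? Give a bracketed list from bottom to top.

[1764, -42]

7    : [7]
-6   : [7, -6]
*    : [-42]
dup  : [-42, -42]
dup  : [-42, -42, -42]
*    : [-42, 1764]
swap : [1764, -42]
over : [1764, -42, 1764]
drop : [1764, -42]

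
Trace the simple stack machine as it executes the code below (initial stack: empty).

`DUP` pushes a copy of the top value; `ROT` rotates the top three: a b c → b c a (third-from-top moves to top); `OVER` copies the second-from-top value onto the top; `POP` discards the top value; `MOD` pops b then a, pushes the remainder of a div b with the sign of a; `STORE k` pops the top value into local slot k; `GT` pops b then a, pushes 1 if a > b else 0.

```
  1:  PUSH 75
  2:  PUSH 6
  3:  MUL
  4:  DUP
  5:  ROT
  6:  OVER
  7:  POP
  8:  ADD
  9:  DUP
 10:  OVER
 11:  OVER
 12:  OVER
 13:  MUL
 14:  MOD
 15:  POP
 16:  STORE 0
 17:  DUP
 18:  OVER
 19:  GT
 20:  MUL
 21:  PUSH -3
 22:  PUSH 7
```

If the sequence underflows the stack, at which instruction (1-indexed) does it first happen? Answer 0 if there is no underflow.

PUSH 75 → [75]
PUSH 6  → [75, 6]
MUL     → [450]
DUP     → [450, 450]
ROT  — needs 3 operands, stack has 2 → underflow

5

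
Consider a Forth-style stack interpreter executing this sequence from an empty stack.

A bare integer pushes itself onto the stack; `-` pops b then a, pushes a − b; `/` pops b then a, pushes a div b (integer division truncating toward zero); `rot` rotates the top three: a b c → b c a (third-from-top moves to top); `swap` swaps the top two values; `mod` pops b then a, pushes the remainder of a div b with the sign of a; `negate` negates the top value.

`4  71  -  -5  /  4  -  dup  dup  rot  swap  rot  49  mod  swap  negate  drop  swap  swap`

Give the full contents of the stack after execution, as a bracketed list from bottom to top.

[9, 9]

4       [4]
71      [4, 71]
-       [-67]
-5      [-67, -5]
/       [13]
4       [13, 4]
-       [9]
dup     [9, 9]
dup     [9, 9, 9]
rot     [9, 9, 9]
swap    [9, 9, 9]
rot     [9, 9, 9]
49      [9, 9, 9, 49]
mod     [9, 9, 9]
swap    [9, 9, 9]
negate  [9, 9, -9]
drop    [9, 9]
swap    [9, 9]
swap    [9, 9]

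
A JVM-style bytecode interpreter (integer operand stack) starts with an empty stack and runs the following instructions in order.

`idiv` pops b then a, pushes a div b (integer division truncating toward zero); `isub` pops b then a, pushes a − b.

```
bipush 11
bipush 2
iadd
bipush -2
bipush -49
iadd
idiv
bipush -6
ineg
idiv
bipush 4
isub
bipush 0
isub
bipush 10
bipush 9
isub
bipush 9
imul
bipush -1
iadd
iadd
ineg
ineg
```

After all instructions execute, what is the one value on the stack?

bipush 11  → 11
bipush 2   → 11 2
iadd       → 13
bipush -2  → 13 -2
bipush -49 → 13 -2 -49
iadd       → 13 -51
idiv       → 0
bipush -6  → 0 -6
ineg       → 0 6
idiv       → 0
bipush 4   → 0 4
isub       → -4
bipush 0   → -4 0
isub       → -4
bipush 10  → -4 10
bipush 9   → -4 10 9
isub       → -4 1
bipush 9   → -4 1 9
imul       → -4 9
bipush -1  → -4 9 -1
iadd       → -4 8
iadd       → 4
ineg       → -4
ineg       → 4

4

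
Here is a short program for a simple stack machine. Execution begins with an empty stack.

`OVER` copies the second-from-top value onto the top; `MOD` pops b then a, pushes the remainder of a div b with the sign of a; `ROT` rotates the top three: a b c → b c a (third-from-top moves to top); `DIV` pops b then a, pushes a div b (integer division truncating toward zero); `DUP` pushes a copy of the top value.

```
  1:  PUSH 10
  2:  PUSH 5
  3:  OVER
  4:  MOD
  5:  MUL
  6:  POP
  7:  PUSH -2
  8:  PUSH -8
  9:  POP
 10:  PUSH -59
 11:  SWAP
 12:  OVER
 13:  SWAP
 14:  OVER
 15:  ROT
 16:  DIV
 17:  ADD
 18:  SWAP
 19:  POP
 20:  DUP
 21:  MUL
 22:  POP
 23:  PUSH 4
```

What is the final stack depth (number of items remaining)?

1

PUSH 10   [10]
PUSH 5    [10, 5]
OVER      [10, 5, 10]
MOD       [10, 5]
MUL       [50]
POP       []
PUSH -2   [-2]
PUSH -8   [-2, -8]
POP       [-2]
PUSH -59  [-2, -59]
SWAP      [-59, -2]
OVER      [-59, -2, -59]
SWAP      [-59, -59, -2]
OVER      [-59, -59, -2, -59]
ROT       [-59, -2, -59, -59]
DIV       [-59, -2, 1]
ADD       [-59, -1]
SWAP      [-1, -59]
POP       [-1]
DUP       [-1, -1]
MUL       [1]
POP       []
PUSH 4    [4]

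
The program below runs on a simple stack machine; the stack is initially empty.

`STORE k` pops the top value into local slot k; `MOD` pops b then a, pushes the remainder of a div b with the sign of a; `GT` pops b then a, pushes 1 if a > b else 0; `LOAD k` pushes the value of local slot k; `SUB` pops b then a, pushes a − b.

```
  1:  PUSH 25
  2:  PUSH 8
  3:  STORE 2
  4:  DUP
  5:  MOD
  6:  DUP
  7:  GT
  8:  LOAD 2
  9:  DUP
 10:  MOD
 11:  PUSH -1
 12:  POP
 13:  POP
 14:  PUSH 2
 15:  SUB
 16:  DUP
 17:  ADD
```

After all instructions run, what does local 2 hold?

8

PUSH 25 -> 25
PUSH 8  -> 25 8
STORE 2 -> 25
DUP     -> 25 25
MOD     -> 0
DUP     -> 0 0
GT      -> 0
LOAD 2  -> 0 8
DUP     -> 0 8 8
MOD     -> 0 0
PUSH -1 -> 0 0 -1
POP     -> 0 0
POP     -> 0
PUSH 2  -> 0 2
SUB     -> -2
DUP     -> -2 -2
ADD     -> -4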